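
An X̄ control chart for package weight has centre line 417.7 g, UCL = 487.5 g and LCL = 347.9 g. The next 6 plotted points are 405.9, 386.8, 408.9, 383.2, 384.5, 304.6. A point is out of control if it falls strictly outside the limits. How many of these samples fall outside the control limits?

1

Compare each point to [347.9, 487.5]: sample 6 = 304.6 < LCL.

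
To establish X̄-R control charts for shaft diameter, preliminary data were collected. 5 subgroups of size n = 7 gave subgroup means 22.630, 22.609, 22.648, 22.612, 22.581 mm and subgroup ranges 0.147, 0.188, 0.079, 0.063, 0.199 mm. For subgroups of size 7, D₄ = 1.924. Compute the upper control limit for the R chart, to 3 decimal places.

R̄ = (0.147 + 0.188 + 0.079 + 0.063 + 0.199) / 5 = 0.6760 / 5 = 0.1352
UCL_R = D₄·R̄ = 1.924 × 0.1352 = 0.2601

0.260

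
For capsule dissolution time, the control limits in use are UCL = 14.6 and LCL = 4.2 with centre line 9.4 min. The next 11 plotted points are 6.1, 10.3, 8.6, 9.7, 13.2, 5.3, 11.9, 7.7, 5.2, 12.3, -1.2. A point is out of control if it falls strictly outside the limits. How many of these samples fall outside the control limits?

1

Compare each point to [4.2, 14.6]: sample 11 = -1.2 < LCL.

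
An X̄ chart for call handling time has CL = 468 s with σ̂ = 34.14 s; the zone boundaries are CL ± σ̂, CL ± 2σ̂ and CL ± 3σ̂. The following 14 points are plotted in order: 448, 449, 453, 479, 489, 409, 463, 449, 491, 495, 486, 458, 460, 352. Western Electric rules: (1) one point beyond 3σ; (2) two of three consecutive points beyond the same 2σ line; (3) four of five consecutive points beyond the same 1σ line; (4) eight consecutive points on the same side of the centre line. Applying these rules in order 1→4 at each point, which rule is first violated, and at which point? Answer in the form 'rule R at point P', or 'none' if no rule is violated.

rule 1 at point 14

Zone of each point (C = within 1σ̂, B = 1σ̂–2σ̂, A = 2σ̂–3σ̂, * = beyond 3σ̂; sign = side of CL): 1:-C, 2:-C, 3:-C, 4:+C, 5:+C, 6:-B, 7:-C, 8:-C, 9:+C, 10:+C, 11:+C, 12:-C, 13:-C, 14:-*
Rule 1 (one point beyond the 3σ limits) is satisfied at point 14.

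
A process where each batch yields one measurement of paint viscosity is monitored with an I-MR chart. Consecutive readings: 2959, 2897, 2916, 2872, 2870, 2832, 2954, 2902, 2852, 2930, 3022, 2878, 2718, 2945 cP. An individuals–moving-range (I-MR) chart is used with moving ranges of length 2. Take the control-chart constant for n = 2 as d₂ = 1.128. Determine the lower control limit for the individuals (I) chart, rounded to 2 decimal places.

2673.22

X̄ = (2959 + 2897 + 2916 + 2872 + 2870 + 2832 + 2954 + 2902 + 2852 + 2930 + 3022 + 2878 + 2718 + 2945) / 14 = 2896.2143
Moving ranges: 62, 19, 44, 2, 38, 122, 52, 50, 78, 92, 144, 160, 227; M̄R̄ = 1090.0000 / 13 = 83.8462
LCL = X̄ − 3·M̄R̄/d₂ = 2896.2143 − 3 × 83.8462 / 1.128 = 2673.2192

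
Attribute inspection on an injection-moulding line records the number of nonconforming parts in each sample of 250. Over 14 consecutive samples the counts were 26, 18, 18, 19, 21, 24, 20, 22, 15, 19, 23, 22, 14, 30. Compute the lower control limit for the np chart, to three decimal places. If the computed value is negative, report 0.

7.689

p̄ = Σdᵢ / (k·n) = 291 / (14 × 250) = 0.08314
LCL = np̄ − 3·√(np̄(1−p̄)) = 20.7857 − 3 × 4.3655 = 7.6892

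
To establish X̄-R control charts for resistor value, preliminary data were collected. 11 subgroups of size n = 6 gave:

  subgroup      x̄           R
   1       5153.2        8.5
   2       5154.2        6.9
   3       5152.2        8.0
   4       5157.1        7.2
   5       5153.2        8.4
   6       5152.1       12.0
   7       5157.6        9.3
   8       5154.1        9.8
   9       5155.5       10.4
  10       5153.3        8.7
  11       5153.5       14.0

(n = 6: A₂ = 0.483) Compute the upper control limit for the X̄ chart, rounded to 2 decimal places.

5158.71

X̄̄ = (5153.2 + 5154.2 + 5152.2 + 5157.1 + 5153.2 + 5152.1 + 5157.6 + 5154.1 + 5155.5 + 5153.3 + 5153.5) / 11 = 56696.0000 / 11 = 5154.1818
R̄ = (8.5 + 6.9 + 8.0 + 7.2 + 8.4 + 12.0 + 9.3 + 9.8 + 10.4 + 8.7 + 14.0) / 11 = 103.2000 / 11 = 9.3818
UCL = X̄̄ + A₂·R̄ = 5154.1818 + 0.483 × 9.3818 = 5158.7132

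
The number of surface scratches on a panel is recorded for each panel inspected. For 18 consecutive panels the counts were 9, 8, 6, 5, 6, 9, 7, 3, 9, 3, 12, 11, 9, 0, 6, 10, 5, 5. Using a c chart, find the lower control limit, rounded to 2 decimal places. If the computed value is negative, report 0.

c̄ = (9 + 8 + 6 + 5 + 6 + 9 + 7 + 3 + 9 + 3 + 12 + 11 + 9 + 0 + 6 + 10 + 5 + 5) / 18 = 123 / 18 = 6.8333
LCL = c̄ − 3√c̄ = 6.8333 − 3 × 2.6141 = -1.0089 → 0 (cannot be negative)

0.00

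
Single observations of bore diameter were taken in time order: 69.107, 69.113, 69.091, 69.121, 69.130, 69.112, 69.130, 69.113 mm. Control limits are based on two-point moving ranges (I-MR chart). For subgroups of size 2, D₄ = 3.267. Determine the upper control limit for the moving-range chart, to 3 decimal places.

Moving ranges: 0.006, 0.022, 0.030, 0.009, 0.018, 0.018, 0.017; M̄R̄ = 0.1200 / 7 = 0.0171
UCL_MR = D₄·M̄R̄ = 3.267 × 0.0171 = 0.0560

0.056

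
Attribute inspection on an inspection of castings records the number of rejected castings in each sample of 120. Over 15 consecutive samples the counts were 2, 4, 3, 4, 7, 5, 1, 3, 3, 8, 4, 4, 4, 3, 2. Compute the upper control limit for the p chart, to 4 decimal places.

p̄ = Σdᵢ / (k·n) = 57 / (15 × 120) = 0.03167
UCL = p̄ + 3·√(p̄(1−p̄)/n) = 0.03167 + 3 × √(0.03167×0.96833/120) = 0.03167 + 3 × 0.01599 = 0.07962

0.0796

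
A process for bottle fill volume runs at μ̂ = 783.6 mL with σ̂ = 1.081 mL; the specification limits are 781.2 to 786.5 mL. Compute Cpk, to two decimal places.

0.74

Cpu = (USL − μ̂) / (3σ̂) = (786.5 − 783.6) / (3 × 1.081) = 0.8942; Cpl = (μ̂ − LSL) / (3σ̂) = (783.6 − 781.2) / (3 × 1.081) = 0.7401; Cpk = min(Cpu, Cpl) = 0.7401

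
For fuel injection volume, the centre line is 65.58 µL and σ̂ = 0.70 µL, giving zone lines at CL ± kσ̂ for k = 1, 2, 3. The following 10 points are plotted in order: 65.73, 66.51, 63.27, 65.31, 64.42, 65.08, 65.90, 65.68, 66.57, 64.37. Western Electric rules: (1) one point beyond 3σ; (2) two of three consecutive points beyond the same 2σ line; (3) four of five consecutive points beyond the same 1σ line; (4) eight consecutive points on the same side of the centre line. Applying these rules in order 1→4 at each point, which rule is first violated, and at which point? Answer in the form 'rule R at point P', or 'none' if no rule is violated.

Zone of each point (C = within 1σ̂, B = 1σ̂–2σ̂, A = 2σ̂–3σ̂, * = beyond 3σ̂; sign = side of CL): 1:+C, 2:+B, 3:-*, 4:-C, 5:-B, 6:-C, 7:+C, 8:+C, 9:+B, 10:-B
Rule 1 (one point beyond the 3σ limits) is satisfied at point 3.

rule 1 at point 3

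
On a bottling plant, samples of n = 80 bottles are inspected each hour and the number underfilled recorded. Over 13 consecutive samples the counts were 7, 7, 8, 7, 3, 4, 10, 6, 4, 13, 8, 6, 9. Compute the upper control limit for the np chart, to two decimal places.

p̄ = Σdᵢ / (k·n) = 92 / (13 × 80) = 0.08846
UCL = np̄ + 3·√(np̄(1−p̄)) = 7.0769 + 3 × √(7.0769×0.91154) = 7.0769 + 3 × 2.5399 = 14.6965

14.70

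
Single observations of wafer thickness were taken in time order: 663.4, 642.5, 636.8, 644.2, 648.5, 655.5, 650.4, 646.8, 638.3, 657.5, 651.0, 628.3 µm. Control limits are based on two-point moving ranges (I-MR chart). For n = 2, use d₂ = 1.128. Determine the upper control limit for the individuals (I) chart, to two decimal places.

X̄ = (663.4 + 642.5 + 636.8 + 644.2 + 648.5 + 655.5 + 650.4 + 646.8 + 638.3 + 657.5 + 651.0 + 628.3) / 12 = 646.9333
Moving ranges: 20.9, 5.7, 7.4, 4.3, 7.0, 5.1, 3.6, 8.5, 19.2, 6.5, 22.7; M̄R̄ = 110.9000 / 11 = 10.0818
UCL = X̄ + 3·M̄R̄/d₂ = 646.9333 + 3 × 10.0818 / 1.128 = 673.7467

673.75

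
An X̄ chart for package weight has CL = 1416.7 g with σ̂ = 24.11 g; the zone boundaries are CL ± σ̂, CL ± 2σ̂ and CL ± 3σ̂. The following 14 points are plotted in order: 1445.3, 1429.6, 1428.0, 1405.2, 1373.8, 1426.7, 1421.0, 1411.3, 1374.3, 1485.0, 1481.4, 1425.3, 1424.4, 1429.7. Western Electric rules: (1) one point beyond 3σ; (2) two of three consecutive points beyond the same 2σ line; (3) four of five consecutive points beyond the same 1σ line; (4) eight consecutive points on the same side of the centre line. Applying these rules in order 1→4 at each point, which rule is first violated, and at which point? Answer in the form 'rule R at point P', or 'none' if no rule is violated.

Zone of each point (C = within 1σ̂, B = 1σ̂–2σ̂, A = 2σ̂–3σ̂, * = beyond 3σ̂; sign = side of CL): 1:+B, 2:+C, 3:+C, 4:-C, 5:-B, 6:+C, 7:+C, 8:-C, 9:-B, 10:+A, 11:+A, 12:+C, 13:+C, 14:+C
Rule 2 (two of three consecutive points beyond the same 2σ limit) is satisfied at point 11.

rule 2 at point 11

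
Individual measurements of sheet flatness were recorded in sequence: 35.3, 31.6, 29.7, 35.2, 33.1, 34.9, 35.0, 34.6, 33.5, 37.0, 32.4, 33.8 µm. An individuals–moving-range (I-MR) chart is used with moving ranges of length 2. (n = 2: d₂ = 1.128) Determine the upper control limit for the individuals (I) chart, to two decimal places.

40.15

X̄ = (35.3 + 31.6 + 29.7 + 35.2 + 33.1 + 34.9 + 35.0 + 34.6 + 33.5 + 37.0 + 32.4 + 33.8) / 12 = 33.8417
Moving ranges: 3.7, 1.9, 5.5, 2.1, 1.8, 0.1, 0.4, 1.1, 3.5, 4.6, 1.4; M̄R̄ = 26.1000 / 11 = 2.3727
UCL = X̄ + 3·M̄R̄/d₂ = 33.8417 + 3 × 2.3727 / 1.128 = 40.1521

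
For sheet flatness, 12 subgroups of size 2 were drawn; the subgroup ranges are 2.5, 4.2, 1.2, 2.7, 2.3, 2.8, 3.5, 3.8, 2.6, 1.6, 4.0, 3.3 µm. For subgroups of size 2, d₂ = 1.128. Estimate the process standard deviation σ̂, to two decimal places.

R̄ = (2.5 + 4.2 + 1.2 + 2.7 + 2.3 + 2.8 + 3.5 + 3.8 + 2.6 + 1.6 + 4.0 + 3.3) / 12 = 2.8750
σ̂ = R̄ / d₂ = 2.8750 / 1.128 = 2.5488

2.55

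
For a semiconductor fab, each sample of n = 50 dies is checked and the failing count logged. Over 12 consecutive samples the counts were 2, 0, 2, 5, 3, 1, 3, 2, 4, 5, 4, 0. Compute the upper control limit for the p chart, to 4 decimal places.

p̄ = Σdᵢ / (k·n) = 31 / (12 × 50) = 0.05167
UCL = p̄ + 3·√(p̄(1−p̄)/n) = 0.05167 + 3 × √(0.05167×0.94833/50) = 0.05167 + 3 × 0.03130 = 0.14558

0.1456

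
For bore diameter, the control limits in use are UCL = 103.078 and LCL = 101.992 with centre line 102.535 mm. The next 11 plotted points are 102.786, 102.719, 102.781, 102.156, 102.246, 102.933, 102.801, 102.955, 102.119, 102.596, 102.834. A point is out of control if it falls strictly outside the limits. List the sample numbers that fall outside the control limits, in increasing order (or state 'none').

All 11 points lie within [101.992, 103.078].

none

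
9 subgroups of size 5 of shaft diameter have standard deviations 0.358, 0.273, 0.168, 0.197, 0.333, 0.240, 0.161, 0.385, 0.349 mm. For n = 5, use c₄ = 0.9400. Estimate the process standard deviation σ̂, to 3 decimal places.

0.291

s̄ = (0.358 + 0.273 + 0.168 + 0.197 + 0.333 + 0.240 + 0.161 + 0.385 + 0.349) / 9 = 0.2738
σ̂ = s̄ / c₄ = 0.2738 / 0.9400 = 0.2913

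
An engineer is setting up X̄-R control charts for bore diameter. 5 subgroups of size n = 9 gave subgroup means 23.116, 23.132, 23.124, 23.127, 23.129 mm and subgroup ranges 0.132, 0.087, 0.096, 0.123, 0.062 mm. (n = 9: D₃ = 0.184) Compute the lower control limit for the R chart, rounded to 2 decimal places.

0.02

R̄ = (0.132 + 0.087 + 0.096 + 0.123 + 0.062) / 5 = 0.5000 / 5 = 0.1000
LCL_R = D₃·R̄ = 0.184 × 0.1000 = 0.0184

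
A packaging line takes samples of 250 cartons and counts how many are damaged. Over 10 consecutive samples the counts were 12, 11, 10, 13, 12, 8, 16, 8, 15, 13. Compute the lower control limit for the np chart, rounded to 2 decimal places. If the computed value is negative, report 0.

p̄ = Σdᵢ / (k·n) = 118 / (10 × 250) = 0.04720
LCL = np̄ − 3·√(np̄(1−p̄)) = 11.8000 − 3 × 3.3531 = 1.7408

1.74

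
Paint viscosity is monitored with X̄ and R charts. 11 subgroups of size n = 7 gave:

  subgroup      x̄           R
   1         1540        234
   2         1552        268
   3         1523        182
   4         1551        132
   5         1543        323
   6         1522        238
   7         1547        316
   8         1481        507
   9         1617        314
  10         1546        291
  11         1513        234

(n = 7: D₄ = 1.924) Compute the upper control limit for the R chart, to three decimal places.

531.549

R̄ = (234 + 268 + 182 + 132 + 323 + 238 + 316 + 507 + 314 + 291 + 234) / 11 = 3039.0000 / 11 = 276.2727
UCL_R = D₄·R̄ = 1.924 × 276.2727 = 531.5487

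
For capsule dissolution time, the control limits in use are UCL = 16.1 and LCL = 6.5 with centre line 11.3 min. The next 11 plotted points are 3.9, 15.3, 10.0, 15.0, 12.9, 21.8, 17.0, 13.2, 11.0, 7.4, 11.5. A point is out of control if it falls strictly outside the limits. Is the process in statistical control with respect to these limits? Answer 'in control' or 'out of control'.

Compare each point to [6.5, 16.1]: sample 1 = 3.9 < LCL; sample 6 = 21.8 > UCL; sample 7 = 17.0 > UCL.

out of control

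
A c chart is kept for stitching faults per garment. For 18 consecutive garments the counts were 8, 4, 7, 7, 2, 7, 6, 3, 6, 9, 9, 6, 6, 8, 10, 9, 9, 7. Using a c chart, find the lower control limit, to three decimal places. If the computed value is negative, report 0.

c̄ = (8 + 4 + 7 + 7 + 2 + 7 + 6 + 3 + 6 + 9 + 9 + 6 + 6 + 8 + 10 + 9 + 9 + 7) / 18 = 123 / 18 = 6.8333
LCL = c̄ − 3√c̄ = 6.8333 − 3 × 2.6141 = -1.0089 → 0 (cannot be negative)

0.000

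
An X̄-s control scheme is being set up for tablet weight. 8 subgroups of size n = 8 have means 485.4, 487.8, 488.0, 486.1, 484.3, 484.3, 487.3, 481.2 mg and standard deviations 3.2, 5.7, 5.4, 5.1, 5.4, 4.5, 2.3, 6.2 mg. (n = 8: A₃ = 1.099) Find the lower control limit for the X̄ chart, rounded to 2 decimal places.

480.36

X̄̄ = (485.4 + 487.8 + 488.0 + 486.1 + 484.3 + 484.3 + 487.3 + 481.2) / 8 = 485.5500
s̄ = (3.2 + 5.7 + 5.4 + 5.1 + 5.4 + 4.5 + 2.3 + 6.2) / 8 = 4.7250
LCL = X̄̄ − A₃·s̄ = 485.5500 − 1.099 × 4.7250 = 480.3572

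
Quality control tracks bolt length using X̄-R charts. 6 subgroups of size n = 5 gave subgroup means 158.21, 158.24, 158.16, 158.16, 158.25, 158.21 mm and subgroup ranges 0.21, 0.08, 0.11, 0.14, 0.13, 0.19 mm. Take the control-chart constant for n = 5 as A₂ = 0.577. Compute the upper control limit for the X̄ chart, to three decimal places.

158.288

X̄̄ = (158.21 + 158.24 + 158.16 + 158.16 + 158.25 + 158.21) / 6 = 949.2300 / 6 = 158.2050
R̄ = (0.21 + 0.08 + 0.11 + 0.14 + 0.13 + 0.19) / 6 = 0.8600 / 6 = 0.1433
UCL = X̄̄ + A₂·R̄ = 158.2050 + 0.577 × 0.1433 = 158.2877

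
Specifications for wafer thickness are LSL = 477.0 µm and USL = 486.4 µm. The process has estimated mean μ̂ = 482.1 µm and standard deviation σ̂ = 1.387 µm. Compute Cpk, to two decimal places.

Cpu = (USL − μ̂) / (3σ̂) = (486.4 − 482.1) / (3 × 1.387) = 1.0334; Cpl = (μ̂ − LSL) / (3σ̂) = (482.1 − 477.0) / (3 × 1.387) = 1.2257; Cpk = min(Cpu, Cpl) = 1.0334

1.03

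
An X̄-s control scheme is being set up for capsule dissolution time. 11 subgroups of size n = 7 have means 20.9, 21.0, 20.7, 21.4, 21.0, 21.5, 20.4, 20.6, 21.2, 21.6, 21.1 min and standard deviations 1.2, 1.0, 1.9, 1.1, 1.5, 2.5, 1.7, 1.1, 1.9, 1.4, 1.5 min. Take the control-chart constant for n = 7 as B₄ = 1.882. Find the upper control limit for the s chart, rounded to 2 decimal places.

2.87

s̄ = (1.2 + 1.0 + 1.9 + 1.1 + 1.5 + 2.5 + 1.7 + 1.1 + 1.9 + 1.4 + 1.5) / 11 = 1.5273
UCL_s = B₄·s̄ = 1.882 × 1.5273 = 2.8743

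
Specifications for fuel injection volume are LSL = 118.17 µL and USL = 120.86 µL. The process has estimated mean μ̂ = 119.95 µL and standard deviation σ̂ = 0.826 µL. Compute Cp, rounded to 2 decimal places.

Cp = (USL − LSL) / (6σ̂) = (120.86 − 118.17) / (6 × 0.826) = 2.6900 / 4.9560 = 0.5428

0.54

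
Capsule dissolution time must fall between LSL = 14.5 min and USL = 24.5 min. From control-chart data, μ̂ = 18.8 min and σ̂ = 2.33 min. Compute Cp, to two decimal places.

Cp = (USL − LSL) / (6σ̂) = (24.5 − 14.5) / (6 × 2.33) = 10.0000 / 13.9800 = 0.7153

0.72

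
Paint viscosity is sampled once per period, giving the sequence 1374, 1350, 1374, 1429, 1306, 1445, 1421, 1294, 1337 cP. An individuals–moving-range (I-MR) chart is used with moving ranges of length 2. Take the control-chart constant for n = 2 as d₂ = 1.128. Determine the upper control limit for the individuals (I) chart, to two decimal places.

X̄ = (1374 + 1350 + 1374 + 1429 + 1306 + 1445 + 1421 + 1294 + 1337) / 9 = 1370.0000
Moving ranges: 24, 24, 55, 123, 139, 24, 127, 43; M̄R̄ = 559.0000 / 8 = 69.8750
UCL = X̄ + 3·M̄R̄/d₂ = 1370.0000 + 3 × 69.8750 / 1.128 = 1555.8378

1555.84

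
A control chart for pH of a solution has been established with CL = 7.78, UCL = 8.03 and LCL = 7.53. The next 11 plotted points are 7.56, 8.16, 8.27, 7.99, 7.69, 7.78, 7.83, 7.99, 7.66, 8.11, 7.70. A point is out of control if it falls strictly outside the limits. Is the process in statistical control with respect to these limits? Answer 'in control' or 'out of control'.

out of control

Compare each point to [7.53, 8.03]: sample 2 = 8.16 > UCL; sample 3 = 8.27 > UCL; sample 10 = 8.11 > UCL.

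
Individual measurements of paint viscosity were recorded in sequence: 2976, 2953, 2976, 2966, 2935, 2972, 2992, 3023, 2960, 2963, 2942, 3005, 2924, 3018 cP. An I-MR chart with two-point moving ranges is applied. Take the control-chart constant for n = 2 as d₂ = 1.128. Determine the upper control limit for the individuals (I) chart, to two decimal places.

3074.08

X̄ = (2976 + 2953 + 2976 + 2966 + 2935 + 2972 + 2992 + 3023 + 2960 + 2963 + 2942 + 3005 + 2924 + 3018) / 14 = 2971.7857
Moving ranges: 23, 23, 10, 31, 37, 20, 31, 63, 3, 21, 63, 81, 94; M̄R̄ = 500.0000 / 13 = 38.4615
UCL = X̄ + 3·M̄R̄/d₂ = 2971.7857 + 3 × 38.4615 / 1.128 = 3074.0770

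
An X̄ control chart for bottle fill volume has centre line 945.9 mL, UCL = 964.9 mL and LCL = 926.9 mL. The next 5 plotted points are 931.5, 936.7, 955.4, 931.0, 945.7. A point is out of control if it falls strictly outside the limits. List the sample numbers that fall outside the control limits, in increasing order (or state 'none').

All 5 points lie within [926.9, 964.9].

none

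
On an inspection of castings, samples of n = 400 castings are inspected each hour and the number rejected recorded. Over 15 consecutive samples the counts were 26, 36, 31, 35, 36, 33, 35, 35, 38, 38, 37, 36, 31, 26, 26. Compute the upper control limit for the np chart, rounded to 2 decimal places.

49.83

p̄ = Σdᵢ / (k·n) = 499 / (15 × 400) = 0.08317
UCL = np̄ + 3·√(np̄(1−p̄)) = 33.2667 + 3 × √(33.2667×0.91683) = 33.2667 + 3 × 5.5227 = 49.8347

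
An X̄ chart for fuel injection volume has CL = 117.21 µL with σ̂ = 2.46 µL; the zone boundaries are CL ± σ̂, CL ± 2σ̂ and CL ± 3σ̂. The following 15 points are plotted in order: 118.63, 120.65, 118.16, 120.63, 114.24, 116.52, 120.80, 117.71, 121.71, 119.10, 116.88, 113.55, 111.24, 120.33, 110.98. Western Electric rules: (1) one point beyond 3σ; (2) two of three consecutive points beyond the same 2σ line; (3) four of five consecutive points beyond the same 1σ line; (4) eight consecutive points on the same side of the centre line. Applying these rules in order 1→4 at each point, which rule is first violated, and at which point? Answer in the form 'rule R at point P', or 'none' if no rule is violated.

rule 2 at point 15

Zone of each point (C = within 1σ̂, B = 1σ̂–2σ̂, A = 2σ̂–3σ̂, * = beyond 3σ̂; sign = side of CL): 1:+C, 2:+B, 3:+C, 4:+B, 5:-B, 6:-C, 7:+B, 8:+C, 9:+B, 10:+C, 11:-C, 12:-B, 13:-A, 14:+B, 15:-A
Rule 2 (two of three consecutive points beyond the same 2σ limit) is satisfied at point 15.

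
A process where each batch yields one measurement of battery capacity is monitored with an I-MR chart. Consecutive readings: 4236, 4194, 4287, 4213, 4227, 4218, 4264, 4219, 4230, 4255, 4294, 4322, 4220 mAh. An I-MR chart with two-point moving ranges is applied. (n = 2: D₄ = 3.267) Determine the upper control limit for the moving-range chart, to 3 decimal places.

143.748

Moving ranges: 42, 93, 74, 14, 9, 46, 45, 11, 25, 39, 28, 102; M̄R̄ = 528.0000 / 12 = 44.0000
UCL_MR = D₄·M̄R̄ = 3.267 × 44.0000 = 143.7480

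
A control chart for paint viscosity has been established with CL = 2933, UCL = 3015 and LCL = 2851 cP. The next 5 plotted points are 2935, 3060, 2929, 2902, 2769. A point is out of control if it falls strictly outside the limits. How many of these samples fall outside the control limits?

Compare each point to [2851, 3015]: sample 2 = 3060 > UCL; sample 5 = 2769 < LCL.

2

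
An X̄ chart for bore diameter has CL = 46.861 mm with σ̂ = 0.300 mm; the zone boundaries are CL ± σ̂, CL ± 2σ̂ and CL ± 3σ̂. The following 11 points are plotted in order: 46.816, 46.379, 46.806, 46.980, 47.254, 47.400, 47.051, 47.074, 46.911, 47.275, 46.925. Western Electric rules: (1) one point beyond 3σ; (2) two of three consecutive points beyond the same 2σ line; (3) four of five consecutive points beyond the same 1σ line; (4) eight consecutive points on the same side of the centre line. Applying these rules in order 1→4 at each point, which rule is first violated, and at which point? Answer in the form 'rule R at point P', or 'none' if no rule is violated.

rule 4 at point 11

Zone of each point (C = within 1σ̂, B = 1σ̂–2σ̂, A = 2σ̂–3σ̂, * = beyond 3σ̂; sign = side of CL): 1:-C, 2:-B, 3:-C, 4:+C, 5:+B, 6:+B, 7:+C, 8:+C, 9:+C, 10:+B, 11:+C
Rule 4 (eight consecutive points on the same side of the centre line) is satisfied at point 11.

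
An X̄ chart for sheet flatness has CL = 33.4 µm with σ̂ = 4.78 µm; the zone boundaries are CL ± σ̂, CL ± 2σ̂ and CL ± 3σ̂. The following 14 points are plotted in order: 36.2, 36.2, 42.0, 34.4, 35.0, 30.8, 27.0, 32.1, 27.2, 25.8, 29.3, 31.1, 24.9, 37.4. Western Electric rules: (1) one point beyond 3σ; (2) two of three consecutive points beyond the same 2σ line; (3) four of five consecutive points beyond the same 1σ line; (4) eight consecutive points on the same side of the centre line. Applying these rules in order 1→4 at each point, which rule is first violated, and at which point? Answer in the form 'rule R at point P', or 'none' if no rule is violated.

rule 4 at point 13

Zone of each point (C = within 1σ̂, B = 1σ̂–2σ̂, A = 2σ̂–3σ̂, * = beyond 3σ̂; sign = side of CL): 1:+C, 2:+C, 3:+B, 4:+C, 5:+C, 6:-C, 7:-B, 8:-C, 9:-B, 10:-B, 11:-C, 12:-C, 13:-B, 14:+C
Rule 4 (eight consecutive points on the same side of the centre line) is satisfied at point 13.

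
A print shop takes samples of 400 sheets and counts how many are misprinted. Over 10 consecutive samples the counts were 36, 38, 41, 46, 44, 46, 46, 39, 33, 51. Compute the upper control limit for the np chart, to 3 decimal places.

60.393

p̄ = Σdᵢ / (k·n) = 420 / (10 × 400) = 0.10500
UCL = np̄ + 3·√(np̄(1−p̄)) = 42.0000 + 3 × √(42.0000×0.89500) = 42.0000 + 3 × 6.1311 = 60.3932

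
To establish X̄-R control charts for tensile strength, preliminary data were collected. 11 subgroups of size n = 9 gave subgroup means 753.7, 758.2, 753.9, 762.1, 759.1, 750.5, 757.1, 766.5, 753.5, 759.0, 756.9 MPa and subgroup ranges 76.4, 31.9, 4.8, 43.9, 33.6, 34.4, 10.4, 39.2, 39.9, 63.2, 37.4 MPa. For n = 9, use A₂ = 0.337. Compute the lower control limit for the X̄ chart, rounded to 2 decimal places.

744.60

X̄̄ = (753.7 + 758.2 + 753.9 + 762.1 + 759.1 + 750.5 + 757.1 + 766.5 + 753.5 + 759.0 + 756.9) / 11 = 8330.5000 / 11 = 757.3182
R̄ = (76.4 + 31.9 + 4.8 + 43.9 + 33.6 + 34.4 + 10.4 + 39.2 + 39.9 + 63.2 + 37.4) / 11 = 415.1000 / 11 = 37.7364
LCL = X̄̄ − A₂·R̄ = 757.3182 − 0.337 × 37.7364 = 744.6010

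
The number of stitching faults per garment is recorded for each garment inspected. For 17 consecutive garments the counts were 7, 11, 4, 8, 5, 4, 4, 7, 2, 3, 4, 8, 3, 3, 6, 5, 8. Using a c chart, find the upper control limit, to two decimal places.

12.39

c̄ = (7 + 11 + 4 + 8 + 5 + 4 + 4 + 7 + 2 + 3 + 4 + 8 + 3 + 3 + 6 + 5 + 8) / 17 = 92 / 17 = 5.4118
UCL = c̄ + 3√c̄ = 5.4118 + 3 × √5.4118 = 5.4118 + 3 × 2.3263 = 12.3907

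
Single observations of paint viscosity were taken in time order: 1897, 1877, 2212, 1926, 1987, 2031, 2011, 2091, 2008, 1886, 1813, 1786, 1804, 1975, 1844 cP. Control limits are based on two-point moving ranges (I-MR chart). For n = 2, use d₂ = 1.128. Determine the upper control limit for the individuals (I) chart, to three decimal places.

2222.645

X̄ = (1897 + 1877 + 2212 + 1926 + 1987 + 2031 + 2011 + 2091 + 2008 + 1886 + 1813 + 1786 + 1804 + 1975 + 1844) / 15 = 1943.2000
Moving ranges: 20, 335, 286, 61, 44, 20, 80, 83, 122, 73, 27, 18, 171, 131; M̄R̄ = 1471.0000 / 14 = 105.0714
UCL = X̄ + 3·M̄R̄/d₂ = 1943.2000 + 3 × 105.0714 / 1.128 = 2222.6453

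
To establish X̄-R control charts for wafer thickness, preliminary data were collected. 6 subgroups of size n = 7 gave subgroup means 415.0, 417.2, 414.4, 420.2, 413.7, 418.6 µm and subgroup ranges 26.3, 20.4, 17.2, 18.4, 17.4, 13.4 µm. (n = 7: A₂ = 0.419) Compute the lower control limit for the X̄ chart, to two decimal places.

X̄̄ = (415.0 + 417.2 + 414.4 + 420.2 + 413.7 + 418.6) / 6 = 2499.1000 / 6 = 416.5167
R̄ = (26.3 + 20.4 + 17.2 + 18.4 + 17.4 + 13.4) / 6 = 113.1000 / 6 = 18.8500
LCL = X̄̄ − A₂·R̄ = 416.5167 − 0.419 × 18.8500 = 408.6185

408.62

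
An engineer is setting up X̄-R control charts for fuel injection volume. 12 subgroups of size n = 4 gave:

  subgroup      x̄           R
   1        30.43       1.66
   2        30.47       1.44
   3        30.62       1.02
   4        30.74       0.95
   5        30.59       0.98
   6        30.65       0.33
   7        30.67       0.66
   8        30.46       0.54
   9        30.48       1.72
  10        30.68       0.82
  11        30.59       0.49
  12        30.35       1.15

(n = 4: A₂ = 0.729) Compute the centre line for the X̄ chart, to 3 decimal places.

X̄̄ = (30.43 + 30.47 + 30.62 + 30.74 + 30.59 + 30.65 + 30.67 + 30.46 + 30.48 + 30.68 + 30.59 + 30.35) / 12 = 366.7300 / 12 = 30.5608
CL = X̄̄ = 30.5608

30.561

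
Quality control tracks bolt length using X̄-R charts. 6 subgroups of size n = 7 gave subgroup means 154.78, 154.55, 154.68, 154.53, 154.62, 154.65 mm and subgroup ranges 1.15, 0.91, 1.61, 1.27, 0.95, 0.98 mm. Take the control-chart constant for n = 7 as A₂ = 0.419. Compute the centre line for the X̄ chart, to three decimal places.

154.635

X̄̄ = (154.78 + 154.55 + 154.68 + 154.53 + 154.62 + 154.65) / 6 = 927.8100 / 6 = 154.6350
CL = X̄̄ = 154.6350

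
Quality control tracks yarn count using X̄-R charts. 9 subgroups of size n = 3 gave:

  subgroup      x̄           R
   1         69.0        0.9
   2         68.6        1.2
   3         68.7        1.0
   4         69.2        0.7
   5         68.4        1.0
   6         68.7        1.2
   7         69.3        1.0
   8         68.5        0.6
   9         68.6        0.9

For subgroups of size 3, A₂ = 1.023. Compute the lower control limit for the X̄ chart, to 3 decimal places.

X̄̄ = (69.0 + 68.6 + 68.7 + 69.2 + 68.4 + 68.7 + 69.3 + 68.5 + 68.6) / 9 = 619.0000 / 9 = 68.7778
R̄ = (0.9 + 1.2 + 1.0 + 0.7 + 1.0 + 1.2 + 1.0 + 0.6 + 0.9) / 9 = 8.5000 / 9 = 0.9444
LCL = X̄̄ − A₂·R̄ = 68.7778 − 1.023 × 0.9444 = 67.8116

67.812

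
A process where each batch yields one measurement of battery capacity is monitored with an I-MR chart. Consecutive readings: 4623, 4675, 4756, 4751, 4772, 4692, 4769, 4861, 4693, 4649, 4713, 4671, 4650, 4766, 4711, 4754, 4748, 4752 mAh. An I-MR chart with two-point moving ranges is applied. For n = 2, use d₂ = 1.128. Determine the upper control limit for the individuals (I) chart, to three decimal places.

4874.464

X̄ = (4623 + 4675 + 4756 + 4751 + 4772 + 4692 + 4769 + 4861 + 4693 + 4649 + 4713 + 4671 + 4650 + 4766 + 4711 + 4754 + 4748 + 4752) / 18 = 4722.5556
Moving ranges: 52, 81, 5, 21, 80, 77, 92, 168, 44, 64, 42, 21, 116, 55, 43, 6, 4; M̄R̄ = 971.0000 / 17 = 57.1176
UCL = X̄ + 3·M̄R̄/d₂ = 4722.5556 + 3 × 57.1176 / 1.128 = 4874.4642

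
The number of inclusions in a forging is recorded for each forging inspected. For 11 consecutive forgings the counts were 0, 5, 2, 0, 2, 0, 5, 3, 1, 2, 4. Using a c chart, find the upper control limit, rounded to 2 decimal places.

c̄ = (0 + 5 + 2 + 0 + 2 + 0 + 5 + 3 + 1 + 2 + 4) / 11 = 24 / 11 = 2.1818
UCL = c̄ + 3√c̄ = 2.1818 + 3 × √2.1818 = 2.1818 + 3 × 1.4771 = 6.6131

6.61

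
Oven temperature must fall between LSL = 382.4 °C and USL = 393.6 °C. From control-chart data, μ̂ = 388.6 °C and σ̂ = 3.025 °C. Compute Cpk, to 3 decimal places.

0.551

Cpu = (USL − μ̂) / (3σ̂) = (393.6 − 388.6) / (3 × 3.025) = 0.5510; Cpl = (μ̂ − LSL) / (3σ̂) = (388.6 − 382.4) / (3 × 3.025) = 0.6832; Cpk = min(Cpu, Cpl) = 0.5510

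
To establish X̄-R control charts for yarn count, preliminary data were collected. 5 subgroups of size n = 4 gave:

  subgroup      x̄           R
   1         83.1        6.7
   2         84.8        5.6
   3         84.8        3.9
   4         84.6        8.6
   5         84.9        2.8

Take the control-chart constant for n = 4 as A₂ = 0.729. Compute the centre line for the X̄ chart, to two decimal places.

84.44

X̄̄ = (83.1 + 84.8 + 84.8 + 84.6 + 84.9) / 5 = 422.2000 / 5 = 84.4400
CL = X̄̄ = 84.4400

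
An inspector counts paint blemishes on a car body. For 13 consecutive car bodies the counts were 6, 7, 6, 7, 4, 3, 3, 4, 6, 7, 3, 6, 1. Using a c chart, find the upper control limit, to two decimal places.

11.45

c̄ = (6 + 7 + 6 + 7 + 4 + 3 + 3 + 4 + 6 + 7 + 3 + 6 + 1) / 13 = 63 / 13 = 4.8462
UCL = c̄ + 3√c̄ = 4.8462 + 3 × √4.8462 = 4.8462 + 3 × 2.2014 = 11.4503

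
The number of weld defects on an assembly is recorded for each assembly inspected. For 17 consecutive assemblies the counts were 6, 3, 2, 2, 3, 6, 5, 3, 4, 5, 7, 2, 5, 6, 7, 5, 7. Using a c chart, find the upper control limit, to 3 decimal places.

11.014

c̄ = (6 + 3 + 2 + 2 + 3 + 6 + 5 + 3 + 4 + 5 + 7 + 2 + 5 + 6 + 7 + 5 + 7) / 17 = 78 / 17 = 4.5882
UCL = c̄ + 3√c̄ = 4.5882 + 3 × √4.5882 = 4.5882 + 3 × 2.1420 = 11.0143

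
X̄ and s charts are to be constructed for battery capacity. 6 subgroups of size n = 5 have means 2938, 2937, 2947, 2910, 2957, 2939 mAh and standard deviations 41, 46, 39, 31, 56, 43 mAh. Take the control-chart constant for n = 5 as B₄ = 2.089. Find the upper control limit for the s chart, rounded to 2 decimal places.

s̄ = (41 + 46 + 39 + 31 + 56 + 43) / 6 = 42.6667
UCL_s = B₄·s̄ = 2.089 × 42.6667 = 89.1307

89.13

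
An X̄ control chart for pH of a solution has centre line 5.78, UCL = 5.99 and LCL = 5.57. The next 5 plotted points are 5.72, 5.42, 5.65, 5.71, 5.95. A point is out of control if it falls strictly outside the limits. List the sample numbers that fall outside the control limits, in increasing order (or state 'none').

Compare each point to [5.57, 5.99]: sample 2 = 5.42 < LCL.

2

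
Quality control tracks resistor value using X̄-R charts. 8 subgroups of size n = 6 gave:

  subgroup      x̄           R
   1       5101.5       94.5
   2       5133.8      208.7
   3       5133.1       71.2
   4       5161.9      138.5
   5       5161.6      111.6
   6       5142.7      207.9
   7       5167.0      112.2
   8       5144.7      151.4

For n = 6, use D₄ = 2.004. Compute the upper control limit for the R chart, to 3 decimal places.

274.548

R̄ = (94.5 + 208.7 + 71.2 + 138.5 + 111.6 + 207.9 + 112.2 + 151.4) / 8 = 1096.0000 / 8 = 137.0000
UCL_R = D₄·R̄ = 2.004 × 137.0000 = 274.5480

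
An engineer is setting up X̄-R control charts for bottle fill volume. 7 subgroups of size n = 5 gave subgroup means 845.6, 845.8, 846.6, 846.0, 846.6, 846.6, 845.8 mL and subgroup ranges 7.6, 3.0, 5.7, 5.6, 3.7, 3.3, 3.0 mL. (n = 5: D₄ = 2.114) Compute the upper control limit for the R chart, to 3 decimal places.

R̄ = (7.6 + 3.0 + 5.7 + 5.6 + 3.7 + 3.3 + 3.0) / 7 = 31.9000 / 7 = 4.5571
UCL_R = D₄·R̄ = 2.114 × 4.5571 = 9.6338

9.634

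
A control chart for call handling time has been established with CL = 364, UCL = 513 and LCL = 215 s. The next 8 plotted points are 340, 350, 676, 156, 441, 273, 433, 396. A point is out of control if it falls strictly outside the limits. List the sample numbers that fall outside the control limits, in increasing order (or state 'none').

Compare each point to [215, 513]: sample 3 = 676 > UCL; sample 4 = 156 < LCL.

3, 4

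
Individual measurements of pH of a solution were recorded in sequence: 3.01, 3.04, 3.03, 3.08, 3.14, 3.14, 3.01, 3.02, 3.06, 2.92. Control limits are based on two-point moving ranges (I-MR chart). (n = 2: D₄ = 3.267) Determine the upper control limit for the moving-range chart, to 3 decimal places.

Moving ranges: 0.03, 0.01, 0.05, 0.06, 0.00, 0.13, 0.01, 0.04, 0.14; M̄R̄ = 0.4700 / 9 = 0.0522
UCL_MR = D₄·M̄R̄ = 3.267 × 0.0522 = 0.1706

0.171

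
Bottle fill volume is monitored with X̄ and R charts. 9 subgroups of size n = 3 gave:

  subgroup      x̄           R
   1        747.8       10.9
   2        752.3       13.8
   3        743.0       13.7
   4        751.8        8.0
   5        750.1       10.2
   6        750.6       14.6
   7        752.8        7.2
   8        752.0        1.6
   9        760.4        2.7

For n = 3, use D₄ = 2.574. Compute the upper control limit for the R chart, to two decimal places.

R̄ = (10.9 + 13.8 + 13.7 + 8.0 + 10.2 + 14.6 + 7.2 + 1.6 + 2.7) / 9 = 82.7000 / 9 = 9.1889
UCL_R = D₄·R̄ = 2.574 × 9.1889 = 23.6522

23.65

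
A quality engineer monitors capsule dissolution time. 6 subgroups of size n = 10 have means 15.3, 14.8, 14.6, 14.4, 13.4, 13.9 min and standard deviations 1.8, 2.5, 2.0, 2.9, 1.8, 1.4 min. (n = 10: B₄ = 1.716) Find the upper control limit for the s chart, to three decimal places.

s̄ = (1.8 + 2.5 + 2.0 + 2.9 + 1.8 + 1.4) / 6 = 2.0667
UCL_s = B₄·s̄ = 1.716 × 2.0667 = 3.5464

3.546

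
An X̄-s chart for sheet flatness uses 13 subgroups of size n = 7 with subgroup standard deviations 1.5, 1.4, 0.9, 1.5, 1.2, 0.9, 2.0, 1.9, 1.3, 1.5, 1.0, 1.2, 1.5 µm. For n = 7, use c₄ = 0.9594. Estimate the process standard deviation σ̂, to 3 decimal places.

1.427

s̄ = (1.5 + 1.4 + 0.9 + 1.5 + 1.2 + 0.9 + 2.0 + 1.9 + 1.3 + 1.5 + 1.0 + 1.2 + 1.5) / 13 = 1.3692
σ̂ = s̄ / c₄ = 1.3692 / 0.9594 = 1.4272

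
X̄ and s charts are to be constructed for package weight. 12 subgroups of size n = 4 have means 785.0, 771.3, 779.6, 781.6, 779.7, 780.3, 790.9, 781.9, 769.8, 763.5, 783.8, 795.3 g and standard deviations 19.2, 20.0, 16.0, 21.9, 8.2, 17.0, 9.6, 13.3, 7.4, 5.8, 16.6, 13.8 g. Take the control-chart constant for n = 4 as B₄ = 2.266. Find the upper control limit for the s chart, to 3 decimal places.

31.875

s̄ = (19.2 + 20.0 + 16.0 + 21.9 + 8.2 + 17.0 + 9.6 + 13.3 + 7.4 + 5.8 + 16.6 + 13.8) / 12 = 14.0667
UCL_s = B₄·s̄ = 2.266 × 14.0667 = 31.8751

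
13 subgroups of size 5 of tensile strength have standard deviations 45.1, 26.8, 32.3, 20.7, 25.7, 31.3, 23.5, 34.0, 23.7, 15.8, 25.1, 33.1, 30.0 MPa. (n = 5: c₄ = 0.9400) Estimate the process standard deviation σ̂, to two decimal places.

30.04

s̄ = (45.1 + 26.8 + 32.3 + 20.7 + 25.7 + 31.3 + 23.5 + 34.0 + 23.7 + 15.8 + 25.1 + 33.1 + 30.0) / 13 = 28.2385
σ̂ = s̄ / c₄ = 28.2385 / 0.9400 = 30.0409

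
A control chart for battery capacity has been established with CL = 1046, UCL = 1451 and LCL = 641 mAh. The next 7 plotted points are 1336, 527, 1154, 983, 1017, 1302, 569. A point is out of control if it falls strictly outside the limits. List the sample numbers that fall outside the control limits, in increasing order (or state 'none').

Compare each point to [641, 1451]: sample 2 = 527 < LCL; sample 7 = 569 < LCL.

2, 7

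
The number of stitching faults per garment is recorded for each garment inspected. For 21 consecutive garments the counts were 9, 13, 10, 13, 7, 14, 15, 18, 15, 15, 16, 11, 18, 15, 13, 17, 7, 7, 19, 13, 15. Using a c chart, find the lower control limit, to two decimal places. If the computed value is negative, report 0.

2.38

c̄ = (9 + 13 + 10 + 13 + 7 + 14 + 15 + 18 + 15 + 15 + 16 + 11 + 18 + 15 + 13 + 17 + 7 + 7 + 19 + 13 + 15) / 21 = 280 / 21 = 13.3333
LCL = c̄ − 3√c̄ = 13.3333 − 3 × 3.6515 = 2.3789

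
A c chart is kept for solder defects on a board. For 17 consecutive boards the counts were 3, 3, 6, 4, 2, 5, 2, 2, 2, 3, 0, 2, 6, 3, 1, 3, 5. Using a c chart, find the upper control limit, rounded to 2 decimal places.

c̄ = (3 + 3 + 6 + 4 + 2 + 5 + 2 + 2 + 2 + 3 + 0 + 2 + 6 + 3 + 1 + 3 + 5) / 17 = 52 / 17 = 3.0588
UCL = c̄ + 3√c̄ = 3.0588 + 3 × √3.0588 = 3.0588 + 3 × 1.7489 = 8.3057

8.31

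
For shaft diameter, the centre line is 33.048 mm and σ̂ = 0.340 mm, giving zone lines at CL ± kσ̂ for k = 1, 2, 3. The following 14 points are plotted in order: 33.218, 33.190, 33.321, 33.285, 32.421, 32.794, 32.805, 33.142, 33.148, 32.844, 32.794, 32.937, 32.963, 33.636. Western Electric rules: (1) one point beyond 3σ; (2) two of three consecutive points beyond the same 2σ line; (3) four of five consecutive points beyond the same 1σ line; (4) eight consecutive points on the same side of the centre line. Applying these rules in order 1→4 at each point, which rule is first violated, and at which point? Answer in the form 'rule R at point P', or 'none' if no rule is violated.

none

Zone of each point (C = within 1σ̂, B = 1σ̂–2σ̂, A = 2σ̂–3σ̂, * = beyond 3σ̂; sign = side of CL): 1:+C, 2:+C, 3:+C, 4:+C, 5:-B, 6:-C, 7:-C, 8:+C, 9:+C, 10:-C, 11:-C, 12:-C, 13:-C, 14:+B
No rule fires across all 14 points.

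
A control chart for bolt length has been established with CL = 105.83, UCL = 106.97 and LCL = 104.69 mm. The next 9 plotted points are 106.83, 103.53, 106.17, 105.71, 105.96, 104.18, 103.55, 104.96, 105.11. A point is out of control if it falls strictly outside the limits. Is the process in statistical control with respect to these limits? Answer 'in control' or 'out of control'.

out of control

Compare each point to [104.69, 106.97]: sample 2 = 103.53 < LCL; sample 6 = 104.18 < LCL; sample 7 = 103.55 < LCL.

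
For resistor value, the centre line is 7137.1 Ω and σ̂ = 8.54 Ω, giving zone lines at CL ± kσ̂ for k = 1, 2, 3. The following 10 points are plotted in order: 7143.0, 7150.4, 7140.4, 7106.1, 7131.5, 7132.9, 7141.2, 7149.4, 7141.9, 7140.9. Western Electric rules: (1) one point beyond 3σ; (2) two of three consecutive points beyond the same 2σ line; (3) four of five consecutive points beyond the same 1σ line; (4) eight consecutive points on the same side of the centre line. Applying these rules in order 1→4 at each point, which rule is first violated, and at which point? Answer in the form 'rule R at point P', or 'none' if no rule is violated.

Zone of each point (C = within 1σ̂, B = 1σ̂–2σ̂, A = 2σ̂–3σ̂, * = beyond 3σ̂; sign = side of CL): 1:+C, 2:+B, 3:+C, 4:-*, 5:-C, 6:-C, 7:+C, 8:+B, 9:+C, 10:+C
Rule 1 (one point beyond the 3σ limits) is satisfied at point 4.

rule 1 at point 4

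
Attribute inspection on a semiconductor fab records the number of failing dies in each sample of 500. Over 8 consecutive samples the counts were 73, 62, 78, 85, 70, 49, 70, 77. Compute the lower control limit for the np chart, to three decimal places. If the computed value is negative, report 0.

p̄ = Σdᵢ / (k·n) = 564 / (8 × 500) = 0.14100
LCL = np̄ − 3·√(np̄(1−p̄)) = 70.5000 − 3 × 7.7820 = 47.1540

47.154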